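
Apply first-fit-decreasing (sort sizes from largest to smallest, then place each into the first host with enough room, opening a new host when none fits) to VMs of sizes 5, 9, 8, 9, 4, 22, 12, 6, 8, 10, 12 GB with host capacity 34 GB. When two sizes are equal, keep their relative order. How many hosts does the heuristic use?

4

Sorted descending: 22, 12, 12, 10, 9, 9, 8, 8, 6, 5, 4.
  22 → host 1 (new)  [load 22/34]
  12 → host 1  [load 34/34]
  12 → host 2 (new)  [load 12/34]
  10 → host 2  [load 22/34]
  9 → host 2  [load 31/34]
  9 → host 3 (new)  [load 9/34]
  8 → host 3  [load 17/34]
  8 → host 3  [load 25/34]
  6 → host 3  [load 31/34]
  5 → host 4 (new)  [load 5/34]
  4 → host 4  [load 9/34]
4 hosts opened.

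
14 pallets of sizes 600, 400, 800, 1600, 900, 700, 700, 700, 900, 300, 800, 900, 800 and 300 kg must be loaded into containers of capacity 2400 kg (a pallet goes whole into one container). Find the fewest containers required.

Total = 1600 + 900 + 900 + 900 + 800 + 800 + 800 + 700 + 700 + 700 + 600 + 400 + 300 + 300 = 10400 kg.
Lower bound: ⌈10400/2400⌉ = 5 containers.
A packing using 5 containers:
  container 1: 1600 + 800 = 2400
  container 2: 900 + 900 + 600 = 2400
  container 3: 900 + 800 + 700 = 2400
  container 4: 800 + 700 + 700 = 2200
  container 5: 400 + 300 + 300 = 1000
This matches the lower bound, so 5 is optimal.

5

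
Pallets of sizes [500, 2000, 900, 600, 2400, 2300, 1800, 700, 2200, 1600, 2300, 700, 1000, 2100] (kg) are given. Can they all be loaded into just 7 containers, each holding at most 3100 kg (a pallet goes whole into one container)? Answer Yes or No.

Total = 21100 kg; ⌈21100/3100⌉ = 7.
8 pallets each exceed half the capacity and cannot share a container, forcing at least 8 containers.
At least 8 containers are required, but only 7 are allowed.

No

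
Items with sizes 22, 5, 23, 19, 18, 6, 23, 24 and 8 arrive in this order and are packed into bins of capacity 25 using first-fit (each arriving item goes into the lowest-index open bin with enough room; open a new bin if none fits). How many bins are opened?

7

  22 → bin 1 (new)  [load 22/25]
  5 → bin 2 (new)  [load 5/25]
  23 → bin 3 (new)  [load 23/25]
  19 → bin 2  [load 24/25]
  18 → bin 4 (new)  [load 18/25]
  6 → bin 4  [load 24/25]
  23 → bin 5 (new)  [load 23/25]
  24 → bin 6 (new)  [load 24/25]
  8 → bin 7 (new)  [load 8/25]
7 bins opened.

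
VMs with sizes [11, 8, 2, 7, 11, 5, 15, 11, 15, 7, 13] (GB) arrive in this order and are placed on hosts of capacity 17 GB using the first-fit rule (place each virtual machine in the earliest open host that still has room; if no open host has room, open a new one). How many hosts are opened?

  11 → host 1 (new)  [load 11/17]
  8 → host 2 (new)  [load 8/17]
  2 → host 1  [load 13/17]
  7 → host 2  [load 15/17]
  11 → host 3 (new)  [load 11/17]
  5 → host 3  [load 16/17]
  15 → host 4 (new)  [load 15/17]
  11 → host 5 (new)  [load 11/17]
  15 → host 6 (new)  [load 15/17]
  7 → host 7 (new)  [load 7/17]
  13 → host 8 (new)  [load 13/17]
8 hosts opened.

8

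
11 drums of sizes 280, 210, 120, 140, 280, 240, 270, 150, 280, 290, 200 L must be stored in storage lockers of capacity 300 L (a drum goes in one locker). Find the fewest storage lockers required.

Total = 290 + 280 + 280 + 280 + 270 + 240 + 210 + 200 + 150 + 140 + 120 = 2460 L.
Lower bound: ⌈2460/300⌉ = 9 storage lockers.
A packing using 10 storage lockers:
  locker 1: 290 = 290
  locker 2: 280 = 280
  locker 3: 280 = 280
  locker 4: 280 = 280
  locker 5: 270 = 270
  locker 6: 240 = 240
  locker 7: 210 = 210
  locker 8: 200 = 200
  locker 9: 150 + 140 = 290
  locker 10: 120 = 120
No arrangement into 9 storage lockers stays within capacity, so 10 is optimal.

10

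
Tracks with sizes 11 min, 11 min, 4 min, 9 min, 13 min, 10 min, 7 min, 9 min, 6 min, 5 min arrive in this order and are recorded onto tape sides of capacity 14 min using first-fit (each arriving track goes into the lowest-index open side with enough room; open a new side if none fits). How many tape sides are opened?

  11 → side 1 (new)  [load 11/14]
  11 → side 2 (new)  [load 11/14]
  4 → side 3 (new)  [load 4/14]
  9 → side 3  [load 13/14]
  13 → side 4 (new)  [load 13/14]
  10 → side 5 (new)  [load 10/14]
  7 → side 6 (new)  [load 7/14]
  9 → side 7 (new)  [load 9/14]
  6 → side 6  [load 13/14]
  5 → side 7  [load 14/14]
7 tape sides opened.

7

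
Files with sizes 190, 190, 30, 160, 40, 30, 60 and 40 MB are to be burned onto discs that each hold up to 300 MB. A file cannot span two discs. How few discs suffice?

Total = 190 + 190 + 160 + 60 + 40 + 40 + 30 + 30 = 740 MB.
Lower bound: ⌈740/300⌉ = 3 discs.
A packing using 3 discs:
  disc 1: 190 + 60 + 40 = 290
  disc 2: 190 + 40 + 30 + 30 = 290
  disc 3: 160 = 160
This matches the lower bound, so 3 is optimal.

3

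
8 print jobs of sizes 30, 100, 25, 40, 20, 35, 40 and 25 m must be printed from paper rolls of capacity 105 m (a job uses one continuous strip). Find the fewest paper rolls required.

Total = 100 + 40 + 40 + 35 + 30 + 25 + 25 + 20 = 315 m.
Lower bound: ⌈315/105⌉ = 3 paper rolls.
A packing using 4 paper rolls:
  roll 1: 100 = 100
  roll 2: 40 + 40 + 25 = 105
  roll 3: 35 + 30 + 25 = 90
  roll 4: 20 = 20
No arrangement into 3 paper rolls stays within capacity, so 4 is optimal.

4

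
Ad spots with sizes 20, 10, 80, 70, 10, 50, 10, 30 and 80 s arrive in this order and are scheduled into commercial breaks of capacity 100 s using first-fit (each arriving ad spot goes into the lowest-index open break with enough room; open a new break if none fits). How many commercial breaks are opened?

  20 → break 1 (new)  [load 20/100]
  10 → break 1  [load 30/100]
  80 → break 2 (new)  [load 80/100]
  70 → break 1  [load 100/100]
  10 → break 2  [load 90/100]
  50 → break 3 (new)  [load 50/100]
  10 → break 2  [load 100/100]
  30 → break 3  [load 80/100]
  80 → break 4 (new)  [load 80/100]
4 commercial breaks opened.

4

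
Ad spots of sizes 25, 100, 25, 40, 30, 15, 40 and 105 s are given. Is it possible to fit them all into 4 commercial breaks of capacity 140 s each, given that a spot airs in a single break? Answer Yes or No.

A valid assignment using 3 commercial breaks:
  break 1: 105 + 30 = 135
  break 2: 100 + 40 = 140
  break 3: 40 + 25 + 25 + 15 = 105
That uses only 3 ≤ 4, so 4 commercial breaks are enough.

Yes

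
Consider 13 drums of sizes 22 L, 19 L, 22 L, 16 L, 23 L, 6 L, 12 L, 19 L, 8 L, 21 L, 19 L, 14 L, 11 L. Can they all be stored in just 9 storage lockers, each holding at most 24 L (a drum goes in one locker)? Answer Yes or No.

Total = 212 L; ⌈212/24⌉ = 9.
The bound of 9 does not rule out 9, but exhaustive search shows no assignment into 9 storage lockers of capacity 24 L exists — the minimum is 10.

No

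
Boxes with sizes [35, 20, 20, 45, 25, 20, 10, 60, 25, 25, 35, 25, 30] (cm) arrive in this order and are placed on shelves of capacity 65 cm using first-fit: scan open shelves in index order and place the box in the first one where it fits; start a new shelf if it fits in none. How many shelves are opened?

7

  35 → shelf 1 (new)  [load 35/65]
  20 → shelf 1  [load 55/65]
  20 → shelf 2 (new)  [load 20/65]
  45 → shelf 2  [load 65/65]
  25 → shelf 3 (new)  [load 25/65]
  20 → shelf 3  [load 45/65]
  10 → shelf 1  [load 65/65]
  60 → shelf 4 (new)  [load 60/65]
  25 → shelf 5 (new)  [load 25/65]
  25 → shelf 5  [load 50/65]
  35 → shelf 6 (new)  [load 35/65]
  25 → shelf 6  [load 60/65]
  30 → shelf 7 (new)  [load 30/65]
7 shelves opened.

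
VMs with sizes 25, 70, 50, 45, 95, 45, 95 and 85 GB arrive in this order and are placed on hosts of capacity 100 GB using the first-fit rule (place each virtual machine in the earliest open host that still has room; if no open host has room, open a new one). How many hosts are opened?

6

  25 → host 1 (new)  [load 25/100]
  70 → host 1  [load 95/100]
  50 → host 2 (new)  [load 50/100]
  45 → host 2  [load 95/100]
  95 → host 3 (new)  [load 95/100]
  45 → host 4 (new)  [load 45/100]
  95 → host 5 (new)  [load 95/100]
  85 → host 6 (new)  [load 85/100]
6 hosts opened.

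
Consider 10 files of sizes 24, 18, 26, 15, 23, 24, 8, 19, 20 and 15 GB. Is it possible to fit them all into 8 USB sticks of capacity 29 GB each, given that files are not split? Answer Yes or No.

Total = 192 GB; ⌈192/29⌉ = 7.
9 files each exceed half the capacity and cannot share a USB stick, forcing at least 9 USB sticks.
At least 9 USB sticks are required, but only 8 are allowed.

No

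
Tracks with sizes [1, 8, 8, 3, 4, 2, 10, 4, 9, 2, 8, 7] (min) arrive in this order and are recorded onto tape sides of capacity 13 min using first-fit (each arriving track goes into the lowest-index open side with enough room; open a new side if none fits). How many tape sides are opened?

  1 → side 1 (new)  [load 1/13]
  8 → side 1  [load 9/13]
  8 → side 2 (new)  [load 8/13]
  3 → side 1  [load 12/13]
  4 → side 2  [load 12/13]
  2 → side 3 (new)  [load 2/13]
  10 → side 3  [load 12/13]
  4 → side 4 (new)  [load 4/13]
  9 → side 4  [load 13/13]
  2 → side 5 (new)  [load 2/13]
  8 → side 5  [load 10/13]
  7 → side 6 (new)  [load 7/13]
6 tape sides opened.

6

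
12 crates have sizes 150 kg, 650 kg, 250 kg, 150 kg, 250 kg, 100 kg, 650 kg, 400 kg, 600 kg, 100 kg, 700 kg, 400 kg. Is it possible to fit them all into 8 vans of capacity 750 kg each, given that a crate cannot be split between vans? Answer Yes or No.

A valid assignment using 7 vans:
  van 1: 700 = 700
  van 2: 650 + 100 = 750
  van 3: 650 + 100 = 750
  van 4: 600 + 150 = 750
  van 5: 400 + 250 = 650
  van 6: 400 + 250 = 650
  van 7: 150 = 150
That uses only 7 ≤ 8, so 8 vans are enough.

Yes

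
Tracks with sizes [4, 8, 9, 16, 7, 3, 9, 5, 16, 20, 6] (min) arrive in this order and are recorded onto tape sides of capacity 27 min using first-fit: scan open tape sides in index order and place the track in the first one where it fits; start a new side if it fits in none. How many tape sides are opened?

5

  4 → side 1 (new)  [load 4/27]
  8 → side 1  [load 12/27]
  9 → side 1  [load 21/27]
  16 → side 2 (new)  [load 16/27]
  7 → side 2  [load 23/27]
  3 → side 1  [load 24/27]
  9 → side 3 (new)  [load 9/27]
  5 → side 3  [load 14/27]
  16 → side 4 (new)  [load 16/27]
  20 → side 5 (new)  [load 20/27]
  6 → side 3  [load 20/27]
5 tape sides opened.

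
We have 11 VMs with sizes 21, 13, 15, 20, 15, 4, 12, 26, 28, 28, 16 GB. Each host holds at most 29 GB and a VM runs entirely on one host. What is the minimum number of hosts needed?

Total = 28 + 28 + 26 + 21 + 20 + 16 + 15 + 15 + 13 + 12 + 4 = 198 GB.
Lower bound: ⌈198/29⌉ = 7 hosts.
Also, 8 VMs each exceed 29/2 GB, and no two of those can share a host, so at least 8 hosts are needed.
A packing using 8 hosts:
  host 1: 28 = 28
  host 2: 28 = 28
  host 3: 26 = 26
  host 4: 21 + 4 = 25
  host 5: 20 = 20
  host 6: 16 + 13 = 29
  host 7: 15 + 12 = 27
  host 8: 15 = 15
This matches the lower bound, so 8 is optimal.

8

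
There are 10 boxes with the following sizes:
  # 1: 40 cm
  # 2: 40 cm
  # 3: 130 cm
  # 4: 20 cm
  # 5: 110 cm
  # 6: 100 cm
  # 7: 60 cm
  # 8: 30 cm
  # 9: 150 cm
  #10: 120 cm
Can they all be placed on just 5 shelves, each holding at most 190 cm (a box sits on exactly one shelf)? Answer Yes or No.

Yes

A valid assignment using 5 shelves:
  shelf 1: 150 + 40 = 190
  shelf 2: 130 + 60 = 190
  shelf 3: 120 + 40 + 30 = 190
  shelf 4: 110 + 20 = 130
  shelf 5: 100 = 100
Every load is within 190 cm, so 5 shelves suffice.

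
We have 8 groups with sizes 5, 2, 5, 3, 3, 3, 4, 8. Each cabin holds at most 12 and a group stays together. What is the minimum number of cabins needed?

3

Total = 8 + 5 + 5 + 4 + 3 + 3 + 3 + 2 = 33.
Lower bound: ⌈33/12⌉ = 3 cabins.
A packing using 3 cabins:
  cabin 1: 8 + 4 = 12
  cabin 2: 5 + 5 + 2 = 12
  cabin 3: 3 + 3 + 3 = 9
This matches the lower bound, so 3 is optimal.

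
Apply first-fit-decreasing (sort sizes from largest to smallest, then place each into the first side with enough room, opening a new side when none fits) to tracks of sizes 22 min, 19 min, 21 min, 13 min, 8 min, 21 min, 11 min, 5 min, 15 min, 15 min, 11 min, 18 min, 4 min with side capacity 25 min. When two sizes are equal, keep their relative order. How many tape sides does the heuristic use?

Sorted descending: 22, 21, 21, 19, 18, 15, 15, 13, 11, 11, 8, 5, 4.
  22 → side 1 (new)  [load 22/25]
  21 → side 2 (new)  [load 21/25]
  21 → side 3 (new)  [load 21/25]
  19 → side 4 (new)  [load 19/25]
  18 → side 5 (new)  [load 18/25]
  15 → side 6 (new)  [load 15/25]
  15 → side 7 (new)  [load 15/25]
  13 → side 8 (new)  [load 13/25]
  11 → side 8  [load 24/25]
  11 → side 9 (new)  [load 11/25]
  8 → side 6  [load 23/25]
  5 → side 4  [load 24/25]
  4 → side 2  [load 25/25]
9 tape sides opened.

9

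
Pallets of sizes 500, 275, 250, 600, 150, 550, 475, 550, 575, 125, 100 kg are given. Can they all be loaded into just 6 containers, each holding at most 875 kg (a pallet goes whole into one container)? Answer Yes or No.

Yes

A valid assignment using 6 containers:
  container 1: 600 + 275 = 875
  container 2: 575 + 250 = 825
  container 3: 550 + 150 + 125 = 825
  container 4: 550 + 100 = 650
  container 5: 500 = 500
  container 6: 475 = 475
Every load is within 875 kg, so 6 containers suffice.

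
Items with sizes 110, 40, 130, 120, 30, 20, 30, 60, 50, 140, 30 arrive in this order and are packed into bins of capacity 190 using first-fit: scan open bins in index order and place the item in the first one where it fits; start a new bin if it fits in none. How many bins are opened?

5

  110 → bin 1 (new)  [load 110/190]
  40 → bin 1  [load 150/190]
  130 → bin 2 (new)  [load 130/190]
  120 → bin 3 (new)  [load 120/190]
  30 → bin 1  [load 180/190]
  20 → bin 2  [load 150/190]
  30 → bin 2  [load 180/190]
  60 → bin 3  [load 180/190]
  50 → bin 4 (new)  [load 50/190]
  140 → bin 4  [load 190/190]
  30 → bin 5 (new)  [load 30/190]
5 bins opened.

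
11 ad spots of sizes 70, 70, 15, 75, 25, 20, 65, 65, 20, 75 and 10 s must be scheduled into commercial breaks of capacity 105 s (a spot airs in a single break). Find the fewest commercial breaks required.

Total = 75 + 75 + 70 + 70 + 65 + 65 + 25 + 20 + 20 + 15 + 10 = 510 s.
Lower bound: ⌈510/105⌉ = 5 commercial breaks.
Also, 6 ad spots each exceed 105/2 s, and no two of those can share a break, so at least 6 commercial breaks are needed.
A packing using 6 commercial breaks:
  break 1: 75 + 25 = 100
  break 2: 75 + 20 + 10 = 105
  break 3: 70 + 20 + 15 = 105
  break 4: 70 = 70
  break 5: 65 = 65
  break 6: 65 = 65
This matches the lower bound, so 6 is optimal.

6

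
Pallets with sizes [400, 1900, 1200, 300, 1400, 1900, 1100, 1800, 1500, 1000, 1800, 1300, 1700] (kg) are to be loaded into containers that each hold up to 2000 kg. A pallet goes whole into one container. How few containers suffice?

Total = 1900 + 1900 + 1800 + 1800 + 1700 + 1500 + 1400 + 1300 + 1200 + 1100 + 1000 + 400 + 300 = 17300 kg.
Lower bound: ⌈17300/2000⌉ = 9 containers.
Also, 10 pallets each exceed 1000 kg, and no two of those can share a container, so at least 10 containers are needed.
A packing using 11 containers:
  container 1: 1900 = 1900
  container 2: 1900 = 1900
  container 3: 1800 = 1800
  container 4: 1800 = 1800
  container 5: 1700 + 300 = 2000
  container 6: 1500 + 400 = 1900
  container 7: 1400 = 1400
  container 8: 1300 = 1300
  container 9: 1200 = 1200
  container 10: 1100 = 1100
  container 11: 1000 = 1000
No arrangement into 10 containers stays within capacity, so 11 is optimal.

11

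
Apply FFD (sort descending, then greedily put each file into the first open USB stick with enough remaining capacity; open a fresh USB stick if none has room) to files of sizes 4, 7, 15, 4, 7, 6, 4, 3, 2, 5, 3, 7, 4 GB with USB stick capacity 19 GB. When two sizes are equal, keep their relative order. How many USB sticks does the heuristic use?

Sorted descending: 15, 7, 7, 7, 6, 5, 4, 4, 4, 4, 3, 3, 2.
  15 → USB stick 1 (new)  [load 15/19]
  7 → USB stick 2 (new)  [load 7/19]
  7 → USB stick 2  [load 14/19]
  7 → USB stick 3 (new)  [load 7/19]
  6 → USB stick 3  [load 13/19]
  5 → USB stick 2  [load 19/19]
  4 → USB stick 1  [load 19/19]
  4 → USB stick 3  [load 17/19]
  4 → USB stick 4 (new)  [load 4/19]
  4 → USB stick 4  [load 8/19]
  3 → USB stick 4  [load 11/19]
  3 → USB stick 4  [load 14/19]
  2 → USB stick 3  [load 19/19]
4 USB sticks opened.

4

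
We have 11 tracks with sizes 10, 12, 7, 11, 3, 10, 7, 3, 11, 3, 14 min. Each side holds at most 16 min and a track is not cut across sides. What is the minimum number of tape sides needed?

7

Total = 14 + 12 + 11 + 11 + 10 + 10 + 7 + 7 + 3 + 3 + 3 = 91 min.
Lower bound: ⌈91/16⌉ = 6 tape sides.
A packing using 7 tape sides:
  side 1: 14 = 14
  side 2: 12 + 3 = 15
  side 3: 11 + 3 = 14
  side 4: 11 + 3 = 14
  side 5: 10 = 10
  side 6: 10 = 10
  side 7: 7 + 7 = 14
No arrangement into 6 tape sides stays within capacity, so 7 is optimal.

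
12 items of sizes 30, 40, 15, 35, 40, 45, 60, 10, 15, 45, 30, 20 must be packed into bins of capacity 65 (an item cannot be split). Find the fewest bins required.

7

Total = 60 + 45 + 45 + 40 + 40 + 35 + 30 + 30 + 20 + 15 + 15 + 10 = 385.
Lower bound: ⌈385/65⌉ = 6 bins.
A packing using 7 bins:
  bin 1: 60 = 60
  bin 2: 45 + 20 = 65
  bin 3: 45 + 15 = 60
  bin 4: 40 + 15 + 10 = 65
  bin 5: 40 = 40
  bin 6: 35 + 30 = 65
  bin 7: 30 = 30
No arrangement into 6 bins stays within capacity, so 7 is optimal.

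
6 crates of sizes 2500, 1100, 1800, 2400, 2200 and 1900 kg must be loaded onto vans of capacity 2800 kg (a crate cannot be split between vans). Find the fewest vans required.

6

Total = 2500 + 2400 + 2200 + 1900 + 1800 + 1100 = 11900 kg.
Lower bound: ⌈11900/2800⌉ = 5 vans.
A packing using 6 vans:
  van 1: 2500 = 2500
  van 2: 2400 = 2400
  van 3: 2200 = 2200
  van 4: 1900 = 1900
  van 5: 1800 = 1800
  van 6: 1100 = 1100
No arrangement into 5 vans stays within capacity, so 6 is optimal.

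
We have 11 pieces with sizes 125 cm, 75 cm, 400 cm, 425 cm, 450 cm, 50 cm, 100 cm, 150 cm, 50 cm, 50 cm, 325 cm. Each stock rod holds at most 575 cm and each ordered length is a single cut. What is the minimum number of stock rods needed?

4

Total = 450 + 425 + 400 + 325 + 150 + 125 + 100 + 75 + 50 + 50 + 50 = 2200 cm.
Lower bound: ⌈2200/575⌉ = 4 stock rods.
A packing using 4 stock rods:
  stock rod 1: 450 + 125 = 575
  stock rod 2: 425 + 150 = 575
  stock rod 3: 400 + 100 + 75 = 575
  stock rod 4: 325 + 50 + 50 + 50 = 475
This matches the lower bound, so 4 is optimal.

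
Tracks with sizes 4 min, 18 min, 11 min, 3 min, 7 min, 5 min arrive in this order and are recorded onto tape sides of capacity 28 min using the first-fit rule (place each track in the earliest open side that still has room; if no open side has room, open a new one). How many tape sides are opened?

2

  4 → side 1 (new)  [load 4/28]
  18 → side 1  [load 22/28]
  11 → side 2 (new)  [load 11/28]
  3 → side 1  [load 25/28]
  7 → side 2  [load 18/28]
  5 → side 2  [load 23/28]
2 tape sides opened.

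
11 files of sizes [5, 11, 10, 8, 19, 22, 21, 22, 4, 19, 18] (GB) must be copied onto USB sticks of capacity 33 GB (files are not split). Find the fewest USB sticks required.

6

Total = 22 + 22 + 21 + 19 + 19 + 18 + 11 + 10 + 8 + 5 + 4 = 159 GB.
Lower bound: ⌈159/33⌉ = 5 USB sticks.
Also, 6 files each exceed 33/2 GB, and no two of those can share a USB stick, so at least 6 USB sticks are needed.
A packing using 6 USB sticks:
  USB stick 1: 22 + 11 = 33
  USB stick 2: 22 + 10 = 32
  USB stick 3: 21 + 8 + 4 = 33
  USB stick 4: 19 + 5 = 24
  USB stick 5: 19 = 19
  USB stick 6: 18 = 18
This matches the lower bound, so 6 is optimal.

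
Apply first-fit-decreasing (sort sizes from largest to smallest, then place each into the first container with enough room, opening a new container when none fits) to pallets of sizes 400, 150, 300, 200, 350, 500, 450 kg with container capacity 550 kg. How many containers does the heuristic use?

5

Sorted descending: 500, 450, 400, 350, 300, 200, 150.
  500 → container 1 (new)  [load 500/550]
  450 → container 2 (new)  [load 450/550]
  400 → container 3 (new)  [load 400/550]
  350 → container 4 (new)  [load 350/550]
  300 → container 5 (new)  [load 300/550]
  200 → container 4  [load 550/550]
  150 → container 3  [load 550/550]
5 containers opened.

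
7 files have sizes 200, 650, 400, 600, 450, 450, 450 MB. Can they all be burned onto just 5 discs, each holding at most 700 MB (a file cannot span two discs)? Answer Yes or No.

No

Total = 3200 MB; ⌈3200/700⌉ = 5.
6 files each exceed half the capacity and cannot share a disc, forcing at least 6 discs.
At least 6 discs are required, but only 5 are allowed.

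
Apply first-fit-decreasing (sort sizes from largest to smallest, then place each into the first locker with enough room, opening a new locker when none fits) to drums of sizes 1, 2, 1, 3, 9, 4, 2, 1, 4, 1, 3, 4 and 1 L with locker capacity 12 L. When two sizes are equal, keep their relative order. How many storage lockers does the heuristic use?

3

Sorted descending: 9, 4, 4, 4, 3, 3, 2, 2, 1, 1, 1, 1, 1.
  9 → locker 1 (new)  [load 9/12]
  4 → locker 2 (new)  [load 4/12]
  4 → locker 2  [load 8/12]
  4 → locker 2  [load 12/12]
  3 → locker 1  [load 12/12]
  3 → locker 3 (new)  [load 3/12]
  2 → locker 3  [load 5/12]
  2 → locker 3  [load 7/12]
  1 → locker 3  [load 8/12]
  1 → locker 3  [load 9/12]
  1 → locker 3  [load 10/12]
  1 → locker 3  [load 11/12]
  1 → locker 3  [load 12/12]
3 storage lockers opened.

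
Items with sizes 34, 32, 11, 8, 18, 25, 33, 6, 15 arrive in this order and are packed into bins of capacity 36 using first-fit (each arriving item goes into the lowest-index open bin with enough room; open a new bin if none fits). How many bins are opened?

  34 → bin 1 (new)  [load 34/36]
  32 → bin 2 (new)  [load 32/36]
  11 → bin 3 (new)  [load 11/36]
  8 → bin 3  [load 19/36]
  18 → bin 4 (new)  [load 18/36]
  25 → bin 5 (new)  [load 25/36]
  33 → bin 6 (new)  [load 33/36]
  6 → bin 3  [load 25/36]
  15 → bin 4  [load 33/36]
6 bins opened.

6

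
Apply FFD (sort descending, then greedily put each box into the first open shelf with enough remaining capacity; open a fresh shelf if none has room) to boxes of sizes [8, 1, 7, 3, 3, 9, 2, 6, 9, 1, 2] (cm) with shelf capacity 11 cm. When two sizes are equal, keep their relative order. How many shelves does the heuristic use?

5

Sorted descending: 9, 9, 8, 7, 6, 3, 3, 2, 2, 1, 1.
  9 → shelf 1 (new)  [load 9/11]
  9 → shelf 2 (new)  [load 9/11]
  8 → shelf 3 (new)  [load 8/11]
  7 → shelf 4 (new)  [load 7/11]
  6 → shelf 5 (new)  [load 6/11]
  3 → shelf 3  [load 11/11]
  3 → shelf 4  [load 10/11]
  2 → shelf 1  [load 11/11]
  2 → shelf 2  [load 11/11]
  1 → shelf 4  [load 11/11]
  1 → shelf 5  [load 7/11]
5 shelves opened.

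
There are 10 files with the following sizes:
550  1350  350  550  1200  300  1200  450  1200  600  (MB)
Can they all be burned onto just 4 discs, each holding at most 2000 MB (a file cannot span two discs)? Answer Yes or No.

No

Total = 7750 MB; ⌈7750/2000⌉ = 4.
The bound of 4 does not rule out 4, but exhaustive search shows no assignment into 4 discs of capacity 2000 MB exists — the minimum is 5.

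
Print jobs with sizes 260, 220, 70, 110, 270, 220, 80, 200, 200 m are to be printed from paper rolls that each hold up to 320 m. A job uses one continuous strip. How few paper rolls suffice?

Total = 270 + 260 + 220 + 220 + 200 + 200 + 110 + 80 + 70 = 1630 m.
Lower bound: ⌈1630/320⌉ = 6 paper rolls.
A packing using 6 paper rolls:
  roll 1: 270 = 270
  roll 2: 260 = 260
  roll 3: 220 + 80 = 300
  roll 4: 220 + 70 = 290
  roll 5: 200 + 110 = 310
  roll 6: 200 = 200
This matches the lower bound, so 6 is optimal.

6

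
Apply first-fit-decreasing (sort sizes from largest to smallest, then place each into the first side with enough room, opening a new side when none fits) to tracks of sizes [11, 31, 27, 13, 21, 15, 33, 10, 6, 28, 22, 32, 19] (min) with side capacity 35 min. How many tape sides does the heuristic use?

Sorted descending: 33, 32, 31, 28, 27, 22, 21, 19, 15, 13, 11, 10, 6.
  33 → side 1 (new)  [load 33/35]
  32 → side 2 (new)  [load 32/35]
  31 → side 3 (new)  [load 31/35]
  28 → side 4 (new)  [load 28/35]
  27 → side 5 (new)  [load 27/35]
  22 → side 6 (new)  [load 22/35]
  21 → side 7 (new)  [load 21/35]
  19 → side 8 (new)  [load 19/35]
  15 → side 8  [load 34/35]
  13 → side 6  [load 35/35]
  11 → side 7  [load 32/35]
  10 → side 9 (new)  [load 10/35]
  6 → side 4  [load 34/35]
9 tape sides opened.

9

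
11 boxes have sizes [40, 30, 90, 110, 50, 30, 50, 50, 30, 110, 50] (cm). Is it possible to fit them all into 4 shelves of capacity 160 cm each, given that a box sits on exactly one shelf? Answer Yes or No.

Yes

A valid assignment using 4 shelves:
  shelf 1: 110 + 50 = 160
  shelf 2: 110 + 50 = 160
  shelf 3: 90 + 40 + 30 = 160
  shelf 4: 50 + 50 + 30 + 30 = 160
Every load is within 160 cm, so 4 shelves suffice.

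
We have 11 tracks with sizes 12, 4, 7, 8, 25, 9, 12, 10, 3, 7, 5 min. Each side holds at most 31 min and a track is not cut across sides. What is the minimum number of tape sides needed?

4

Total = 25 + 12 + 12 + 10 + 9 + 8 + 7 + 7 + 5 + 4 + 3 = 102 min.
Lower bound: ⌈102/31⌉ = 4 tape sides.
A packing using 4 tape sides:
  side 1: 25 + 5 = 30
  side 2: 12 + 12 + 7 = 31
  side 3: 10 + 9 + 8 + 4 = 31
  side 4: 7 + 3 = 10
This matches the lower bound, so 4 is optimal.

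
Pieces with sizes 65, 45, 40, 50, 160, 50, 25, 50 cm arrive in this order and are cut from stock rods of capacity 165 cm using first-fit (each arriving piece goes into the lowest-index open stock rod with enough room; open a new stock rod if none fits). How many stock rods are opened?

4

  65 → stock rod 1 (new)  [load 65/165]
  45 → stock rod 1  [load 110/165]
  40 → stock rod 1  [load 150/165]
  50 → stock rod 2 (new)  [load 50/165]
  160 → stock rod 3 (new)  [load 160/165]
  50 → stock rod 2  [load 100/165]
  25 → stock rod 2  [load 125/165]
  50 → stock rod 4 (new)  [load 50/165]
4 stock rods opened.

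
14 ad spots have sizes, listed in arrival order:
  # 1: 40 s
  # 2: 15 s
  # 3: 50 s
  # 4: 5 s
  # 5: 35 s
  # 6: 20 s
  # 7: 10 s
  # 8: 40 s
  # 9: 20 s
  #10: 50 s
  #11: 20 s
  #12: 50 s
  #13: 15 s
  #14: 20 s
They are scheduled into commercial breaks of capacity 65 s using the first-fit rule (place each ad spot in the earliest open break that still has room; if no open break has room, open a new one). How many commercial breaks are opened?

  40 → break 1 (new)  [load 40/65]
  15 → break 1  [load 55/65]
  50 → break 2 (new)  [load 50/65]
  5 → break 1  [load 60/65]
  35 → break 3 (new)  [load 35/65]
  20 → break 3  [load 55/65]
  10 → break 2  [load 60/65]
  40 → break 4 (new)  [load 40/65]
  20 → break 4  [load 60/65]
  50 → break 5 (new)  [load 50/65]
  20 → break 6 (new)  [load 20/65]
  50 → break 7 (new)  [load 50/65]
  15 → break 5  [load 65/65]
  20 → break 6  [load 40/65]
7 commercial breaks opened.

7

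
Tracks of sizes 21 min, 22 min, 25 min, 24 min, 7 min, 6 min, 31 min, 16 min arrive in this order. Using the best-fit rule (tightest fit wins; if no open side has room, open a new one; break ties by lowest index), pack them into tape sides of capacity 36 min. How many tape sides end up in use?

  21 → side 1 (new)  [load 21/36]
  22 → side 2 (new)  [load 22/36]
  25 → side 3 (new)  [load 25/36]
  24 → side 4 (new)  [load 24/36]
  7 → side 3  [load 32/36]
  6 → side 4  [load 30/36]
  31 → side 5 (new)  [load 31/36]
  16 → side 6 (new)  [load 16/36]
6 tape sides opened.

6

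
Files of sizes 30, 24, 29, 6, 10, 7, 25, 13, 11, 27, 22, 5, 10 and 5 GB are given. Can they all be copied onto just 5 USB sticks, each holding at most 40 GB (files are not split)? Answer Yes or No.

Total = 224 GB; ⌈224/40⌉ = 6.
At least 6 USB sticks are required, but only 5 are allowed.

No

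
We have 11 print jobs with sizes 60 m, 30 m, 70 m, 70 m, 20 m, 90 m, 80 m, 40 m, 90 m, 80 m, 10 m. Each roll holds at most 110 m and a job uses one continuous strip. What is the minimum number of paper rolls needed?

7

Total = 90 + 90 + 80 + 80 + 70 + 70 + 60 + 40 + 30 + 20 + 10 = 640 m.
Lower bound: ⌈640/110⌉ = 6 paper rolls.
Also, 7 print jobs each exceed 55 m, and no two of those can share a roll, so at least 7 paper rolls are needed.
A packing using 7 paper rolls:
  roll 1: 90 + 20 = 110
  roll 2: 90 + 10 = 100
  roll 3: 80 + 30 = 110
  roll 4: 80 = 80
  roll 5: 70 + 40 = 110
  roll 6: 70 = 70
  roll 7: 60 = 60
This matches the lower bound, so 7 is optimal.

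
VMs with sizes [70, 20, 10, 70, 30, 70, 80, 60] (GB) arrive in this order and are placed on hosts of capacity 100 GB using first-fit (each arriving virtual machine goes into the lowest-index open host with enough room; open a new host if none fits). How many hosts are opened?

  70 → host 1 (new)  [load 70/100]
  20 → host 1  [load 90/100]
  10 → host 1  [load 100/100]
  70 → host 2 (new)  [load 70/100]
  30 → host 2  [load 100/100]
  70 → host 3 (new)  [load 70/100]
  80 → host 4 (new)  [load 80/100]
  60 → host 5 (new)  [load 60/100]
5 hosts opened.

5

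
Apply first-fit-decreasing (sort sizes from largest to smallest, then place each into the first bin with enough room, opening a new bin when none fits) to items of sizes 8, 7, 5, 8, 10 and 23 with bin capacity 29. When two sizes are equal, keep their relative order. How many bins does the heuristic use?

Sorted descending: 23, 10, 8, 8, 7, 5.
  23 → bin 1 (new)  [load 23/29]
  10 → bin 2 (new)  [load 10/29]
  8 → bin 2  [load 18/29]
  8 → bin 2  [load 26/29]
  7 → bin 3 (new)  [load 7/29]
  5 → bin 1  [load 28/29]
3 bins opened.

3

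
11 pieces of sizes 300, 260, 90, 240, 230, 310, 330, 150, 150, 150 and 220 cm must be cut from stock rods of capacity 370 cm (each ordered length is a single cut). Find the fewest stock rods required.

8

Total = 330 + 310 + 300 + 260 + 240 + 230 + 220 + 150 + 150 + 150 + 90 = 2430 cm.
Lower bound: ⌈2430/370⌉ = 7 stock rods.
A packing using 8 stock rods:
  stock rod 1: 330 = 330
  stock rod 2: 310 = 310
  stock rod 3: 300 = 300
  stock rod 4: 260 + 90 = 350
  stock rod 5: 240 = 240
  stock rod 6: 230 = 230
  stock rod 7: 220 + 150 = 370
  stock rod 8: 150 + 150 = 300
No arrangement into 7 stock rods stays within capacity, so 8 is optimal.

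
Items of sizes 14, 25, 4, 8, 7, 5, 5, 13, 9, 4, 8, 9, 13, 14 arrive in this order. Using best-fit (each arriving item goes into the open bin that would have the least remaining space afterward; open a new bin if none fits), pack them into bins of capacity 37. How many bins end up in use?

4

  14 → bin 1 (new)  [load 14/37]
  25 → bin 2 (new)  [load 25/37]
  4 → bin 2  [load 29/37]
  8 → bin 2  [load 37/37]
  7 → bin 1  [load 21/37]
  5 → bin 1  [load 26/37]
  5 → bin 1  [load 31/37]
  13 → bin 3 (new)  [load 13/37]
  9 → bin 3  [load 22/37]
  4 → bin 1  [load 35/37]
  8 → bin 3  [load 30/37]
  9 → bin 4 (new)  [load 9/37]
  13 → bin 4  [load 22/37]
  14 → bin 4  [load 36/37]
4 bins opened.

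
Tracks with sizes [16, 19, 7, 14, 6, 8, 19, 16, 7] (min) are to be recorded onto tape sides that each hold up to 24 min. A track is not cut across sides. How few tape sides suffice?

Total = 19 + 19 + 16 + 16 + 14 + 8 + 7 + 7 + 6 = 112 min.
Lower bound: ⌈112/24⌉ = 5 tape sides.
A packing using 6 tape sides:
  side 1: 19 = 19
  side 2: 19 = 19
  side 3: 16 + 8 = 24
  side 4: 16 + 7 = 23
  side 5: 14 + 7 = 21
  side 6: 6 = 6
No arrangement into 5 tape sides stays within capacity, so 6 is optimal.

6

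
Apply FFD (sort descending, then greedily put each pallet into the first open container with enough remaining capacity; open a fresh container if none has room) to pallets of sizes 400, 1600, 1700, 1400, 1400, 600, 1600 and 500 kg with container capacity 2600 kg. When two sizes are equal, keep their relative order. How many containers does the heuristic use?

Sorted descending: 1700, 1600, 1600, 1400, 1400, 600, 500, 400.
  1700 → container 1 (new)  [load 1700/2600]
  1600 → container 2 (new)  [load 1600/2600]
  1600 → container 3 (new)  [load 1600/2600]
  1400 → container 4 (new)  [load 1400/2600]
  1400 → container 5 (new)  [load 1400/2600]
  600 → container 1  [load 2300/2600]
  500 → container 2  [load 2100/2600]
  400 → container 2  [load 2500/2600]
5 containers opened.

5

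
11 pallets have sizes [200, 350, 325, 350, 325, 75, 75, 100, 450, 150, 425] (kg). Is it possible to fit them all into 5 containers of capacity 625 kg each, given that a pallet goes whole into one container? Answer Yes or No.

Total = 2825 kg; ⌈2825/625⌉ = 5.
6 pallets each exceed half the capacity and cannot share a container, forcing at least 6 containers.
At least 6 containers are required, but only 5 are allowed.

No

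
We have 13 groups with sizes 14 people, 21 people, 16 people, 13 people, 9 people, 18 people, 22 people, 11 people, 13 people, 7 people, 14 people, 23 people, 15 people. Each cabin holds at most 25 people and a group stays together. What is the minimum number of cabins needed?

10

Total = 23 + 22 + 21 + 18 + 16 + 15 + 14 + 14 + 13 + 13 + 11 + 9 + 7 = 196 people.
Lower bound: ⌈196/25⌉ = 8 cabins.
Also, 10 groups each exceed 25/2 people, and no two of those can share a cabin, so at least 10 cabins are needed.
A packing using 10 cabins:
  cabin 1: 23 = 23
  cabin 2: 22 = 22
  cabin 3: 21 = 21
  cabin 4: 18 + 7 = 25
  cabin 5: 16 + 9 = 25
  cabin 6: 15 = 15
  cabin 7: 14 + 11 = 25
  cabin 8: 14 = 14
  cabin 9: 13 = 13
  cabin 10: 13 = 13
This matches the lower bound, so 10 is optimal.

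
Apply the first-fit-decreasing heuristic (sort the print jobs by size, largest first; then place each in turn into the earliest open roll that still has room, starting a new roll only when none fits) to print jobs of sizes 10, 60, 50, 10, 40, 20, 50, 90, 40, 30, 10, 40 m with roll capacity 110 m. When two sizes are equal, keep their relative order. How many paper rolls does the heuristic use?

5

Sorted descending: 90, 60, 50, 50, 40, 40, 40, 30, 20, 10, 10, 10.
  90 → roll 1 (new)  [load 90/110]
  60 → roll 2 (new)  [load 60/110]
  50 → roll 2  [load 110/110]
  50 → roll 3 (new)  [load 50/110]
  40 → roll 3  [load 90/110]
  40 → roll 4 (new)  [load 40/110]
  40 → roll 4  [load 80/110]
  30 → roll 4  [load 110/110]
  20 → roll 1  [load 110/110]
  10 → roll 3  [load 100/110]
  10 → roll 3  [load 110/110]
  10 → roll 5 (new)  [load 10/110]
5 paper rolls opened.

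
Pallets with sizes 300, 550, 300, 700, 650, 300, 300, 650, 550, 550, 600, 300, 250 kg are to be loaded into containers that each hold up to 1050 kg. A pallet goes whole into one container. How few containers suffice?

Total = 700 + 650 + 650 + 600 + 550 + 550 + 550 + 300 + 300 + 300 + 300 + 300 + 250 = 6000 kg.
Lower bound: ⌈6000/1050⌉ = 6 containers.
Also, 7 pallets each exceed 525 kg, and no two of those can share a container, so at least 7 containers are needed.
A packing using 7 containers:
  container 1: 700 + 300 = 1000
  container 2: 650 + 300 = 950
  container 3: 650 + 300 = 950
  container 4: 600 + 300 = 900
  container 5: 550 + 300 = 850
  container 6: 550 + 250 = 800
  container 7: 550 = 550
This matches the lower bound, so 7 is optimal.

7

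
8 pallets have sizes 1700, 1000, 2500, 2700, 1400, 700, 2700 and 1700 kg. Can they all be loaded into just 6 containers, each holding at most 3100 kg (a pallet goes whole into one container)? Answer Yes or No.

Yes

A valid assignment using 6 containers:
  container 1: 2700 = 2700
  container 2: 2700 = 2700
  container 3: 2500 = 2500
  container 4: 1700 + 1400 = 3100
  container 5: 1700 + 1000 = 2700
  container 6: 700 = 700
Every load is within 3100 kg, so 6 containers suffice.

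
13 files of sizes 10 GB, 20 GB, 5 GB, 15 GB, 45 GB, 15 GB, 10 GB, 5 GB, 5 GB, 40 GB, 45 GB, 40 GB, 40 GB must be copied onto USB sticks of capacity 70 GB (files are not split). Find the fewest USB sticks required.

5

Total = 45 + 45 + 40 + 40 + 40 + 20 + 15 + 15 + 10 + 10 + 5 + 5 + 5 = 295 GB.
Lower bound: ⌈295/70⌉ = 5 USB sticks.
A packing using 5 USB sticks:
  USB stick 1: 45 + 20 + 5 = 70
  USB stick 2: 45 + 15 + 10 = 70
  USB stick 3: 40 + 15 + 10 + 5 = 70
  USB stick 4: 40 + 5 = 45
  USB stick 5: 40 = 40
This matches the lower bound, so 5 is optimal.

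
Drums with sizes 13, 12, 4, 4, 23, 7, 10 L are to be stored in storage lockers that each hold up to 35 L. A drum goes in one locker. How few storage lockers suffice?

Total = 23 + 13 + 12 + 10 + 7 + 4 + 4 = 73 L.
Lower bound: ⌈73/35⌉ = 3 storage lockers.
A packing using 3 storage lockers:
  locker 1: 23 + 12 = 35
  locker 2: 13 + 10 + 7 + 4 = 34
  locker 3: 4 = 4
This matches the lower bound, so 3 is optimal.

3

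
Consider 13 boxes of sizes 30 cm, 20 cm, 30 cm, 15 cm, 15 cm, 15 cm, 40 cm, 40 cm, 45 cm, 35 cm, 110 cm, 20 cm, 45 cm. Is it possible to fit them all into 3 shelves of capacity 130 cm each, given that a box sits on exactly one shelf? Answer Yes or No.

No

Total = 460 cm; ⌈460/130⌉ = 4.
At least 4 shelves are required, but only 3 are allowed.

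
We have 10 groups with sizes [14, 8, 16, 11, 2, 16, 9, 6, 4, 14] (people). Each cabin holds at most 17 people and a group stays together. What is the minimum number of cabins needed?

7

Total = 16 + 16 + 14 + 14 + 11 + 9 + 8 + 6 + 4 + 2 = 100 people.
Lower bound: ⌈100/17⌉ = 6 cabins.
A packing using 7 cabins:
  cabin 1: 16 = 16
  cabin 2: 16 = 16
  cabin 3: 14 + 2 = 16
  cabin 4: 14 = 14
  cabin 5: 11 + 6 = 17
  cabin 6: 9 + 8 = 17
  cabin 7: 4 = 4
No arrangement into 6 cabins stays within capacity, so 7 is optimal.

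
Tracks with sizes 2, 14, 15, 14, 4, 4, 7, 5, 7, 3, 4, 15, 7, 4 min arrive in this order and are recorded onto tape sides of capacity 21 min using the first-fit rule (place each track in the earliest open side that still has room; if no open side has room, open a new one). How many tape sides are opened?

6

  2 → side 1 (new)  [load 2/21]
  14 → side 1  [load 16/21]
  15 → side 2 (new)  [load 15/21]
  14 → side 3 (new)  [load 14/21]
  4 → side 1  [load 20/21]
  4 → side 2  [load 19/21]
  7 → side 3  [load 21/21]
  5 → side 4 (new)  [load 5/21]
  7 → side 4  [load 12/21]
  3 → side 4  [load 15/21]
  4 → side 4  [load 19/21]
  15 → side 5 (new)  [load 15/21]
  7 → side 6 (new)  [load 7/21]
  4 → side 5  [load 19/21]
6 tape sides opened.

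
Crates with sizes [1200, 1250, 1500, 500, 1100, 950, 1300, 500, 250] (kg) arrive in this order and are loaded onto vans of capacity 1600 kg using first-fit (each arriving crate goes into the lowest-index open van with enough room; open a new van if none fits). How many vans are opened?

  1200 → van 1 (new)  [load 1200/1600]
  1250 → van 2 (new)  [load 1250/1600]
  1500 → van 3 (new)  [load 1500/1600]
  500 → van 4 (new)  [load 500/1600]
  1100 → van 4  [load 1600/1600]
  950 → van 5 (new)  [load 950/1600]
  1300 → van 6 (new)  [load 1300/1600]
  500 → van 5  [load 1450/1600]
  250 → van 1  [load 1450/1600]
6 vans opened.

6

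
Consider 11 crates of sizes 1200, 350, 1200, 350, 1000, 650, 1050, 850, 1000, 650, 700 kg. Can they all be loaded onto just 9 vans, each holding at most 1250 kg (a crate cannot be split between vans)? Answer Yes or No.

Yes

A valid assignment using 9 vans:
  van 1: 1200 = 1200
  van 2: 1200 = 1200
  van 3: 1050 = 1050
  van 4: 1000 = 1000
  van 5: 1000 = 1000
  van 6: 850 + 350 = 1200
  van 7: 700 + 350 = 1050
  van 8: 650 = 650
  van 9: 650 = 650
Every load is within 1250 kg, so 9 vans suffice.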